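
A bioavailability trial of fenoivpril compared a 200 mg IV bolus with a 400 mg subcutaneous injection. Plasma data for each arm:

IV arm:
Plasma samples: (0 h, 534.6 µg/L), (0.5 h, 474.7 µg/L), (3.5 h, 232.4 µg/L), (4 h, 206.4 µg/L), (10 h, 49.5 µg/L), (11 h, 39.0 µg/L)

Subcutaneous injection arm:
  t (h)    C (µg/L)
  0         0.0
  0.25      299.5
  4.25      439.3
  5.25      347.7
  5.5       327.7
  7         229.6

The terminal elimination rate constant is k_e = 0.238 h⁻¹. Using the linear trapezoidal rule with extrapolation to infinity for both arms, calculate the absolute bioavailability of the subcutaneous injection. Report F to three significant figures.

F = 0.704

Trapezoidal AUC_0→11 (IV):
  [0→0.5]: (534.6+474.7)/2 × 0.5 = 252.325
  [0.5→3.5]: (474.7+232.4)/2 × 3 = 1060.65
  [3.5→4]: (232.4+206.4)/2 × 0.5 = 109.7
  [4→10]: (206.4+49.5)/2 × 6 = 767.7
  [10→11]: (49.5+39.0)/2 × 1 = 44.25
  Sum = 2234.625 µg/L·h
IV tail: 39.0/0.238 = 163.866; AUC_iv,0→∞ = 2234.625 + 163.866 = 2398.491 µg/L·h
Trapezoidal AUC_0→7 (subcutaneous injection):
  [0→0.25]: (0.0+299.5)/2 × 0.25 = 37.4375
  [0.25→4.25]: (299.5+439.3)/2 × 4 = 1477.6
  [4.25→5.25]: (439.3+347.7)/2 × 1 = 393.5
  [5.25→5.5]: (347.7+327.7)/2 × 0.25 = 84.425
  [5.5→7]: (327.7+229.6)/2 × 1.5 = 417.975
  Sum = 2410.9375 µg/L·h
subcutaneous injection tail: 229.6/0.238 = 964.706; AUC_ev,0→∞ = 2410.9375 + 964.706 = 3375.6435 µg/L·h
F = (AUC_ev/D_ev)/(AUC_iv/D_iv) = (3375.6435/400)/(2398.491/200) = 8.43911/11.992455 = 0.7037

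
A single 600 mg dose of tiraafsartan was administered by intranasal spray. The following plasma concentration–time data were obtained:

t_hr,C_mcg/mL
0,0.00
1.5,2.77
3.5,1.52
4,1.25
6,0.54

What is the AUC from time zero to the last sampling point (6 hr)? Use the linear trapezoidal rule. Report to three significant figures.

AUC = 8.85 mcg/mL·hr

Trapezoidal AUC_0→6:
  [0→1.5]: (0.00+2.77)/2 × 1.5 = 2.0775
  [1.5→3.5]: (2.77+1.52)/2 × 2 = 4.29
  [3.5→4]: (1.52+1.25)/2 × 0.5 = 0.6925
  [4→6]: (1.25+0.54)/2 × 2 = 1.79
  Sum = 8.85 mcg/mL·hr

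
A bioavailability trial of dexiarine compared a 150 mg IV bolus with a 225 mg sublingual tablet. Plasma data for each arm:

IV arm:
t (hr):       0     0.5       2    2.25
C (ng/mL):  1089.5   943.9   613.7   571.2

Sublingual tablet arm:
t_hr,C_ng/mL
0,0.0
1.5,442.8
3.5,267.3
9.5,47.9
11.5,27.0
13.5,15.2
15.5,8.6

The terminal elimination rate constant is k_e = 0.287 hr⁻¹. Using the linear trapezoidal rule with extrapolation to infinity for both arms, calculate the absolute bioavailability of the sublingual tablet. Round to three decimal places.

Trapezoidal AUC_0→2.25 (IV):
  [0→0.5]: (1089.5+943.9)/2 × 0.5 = 508.35
  [0.5→2]: (943.9+613.7)/2 × 1.5 = 1168.2
  [2→2.25]: (613.7+571.2)/2 × 0.25 = 148.1125
  Sum = 1824.6625 ng/mL·hr
IV tail: 571.2/0.287 = 1990.244; AUC_iv,0→∞ = 1824.6625 + 1990.244 = 3814.9065 ng/mL·hr
Trapezoidal AUC_0→15.5 (sublingual tablet):
  [0→1.5]: (0.0+442.8)/2 × 1.5 = 332.1
  [1.5→3.5]: (442.8+267.3)/2 × 2 = 710.1
  [3.5→9.5]: (267.3+47.9)/2 × 6 = 945.6
  [9.5→11.5]: (47.9+27.0)/2 × 2 = 74.9
  [11.5→13.5]: (27.0+15.2)/2 × 2 = 42.2
  [13.5→15.5]: (15.2+8.6)/2 × 2 = 23.8
  Sum = 2128.7 ng/mL·hr
sublingual tablet tail: 8.6/0.287 = 29.965; AUC_ev,0→∞ = 2128.7 + 29.965 = 2158.665 ng/mL·hr
F = (AUC_ev/D_ev)/(AUC_iv/D_iv) = (2158.665/225)/(3814.9065/150) = 9.59407/25.43271 = 0.3772

F = 0.377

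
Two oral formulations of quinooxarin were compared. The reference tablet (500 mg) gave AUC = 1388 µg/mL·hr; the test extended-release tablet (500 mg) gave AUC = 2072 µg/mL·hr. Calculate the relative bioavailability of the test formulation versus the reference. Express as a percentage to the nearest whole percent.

F_rel = 149%

F_rel = (AUC_test/D_test) / (AUC_ref/D_ref)
      = (2072/500) / (1388/500)
      = 4.144 / 2.776 = 1.4928 = 149.28%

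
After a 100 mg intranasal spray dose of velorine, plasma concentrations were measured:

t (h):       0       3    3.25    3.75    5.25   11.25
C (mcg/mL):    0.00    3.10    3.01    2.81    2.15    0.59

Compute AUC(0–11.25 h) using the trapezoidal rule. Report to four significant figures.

AUC = 18.81 mcg/mL·h

Trapezoidal AUC_0→11.25:
  [0→3]: (0.00+3.10)/2 × 3 = 4.65
  [3→3.25]: (3.10+3.01)/2 × 0.25 = 0.76375
  [3.25→3.75]: (3.01+2.81)/2 × 0.5 = 1.455
  [3.75→5.25]: (2.81+2.15)/2 × 1.5 = 3.72
  [5.25→11.25]: (2.15+0.59)/2 × 6 = 8.22
  Sum = 18.80875 mcg/mL·h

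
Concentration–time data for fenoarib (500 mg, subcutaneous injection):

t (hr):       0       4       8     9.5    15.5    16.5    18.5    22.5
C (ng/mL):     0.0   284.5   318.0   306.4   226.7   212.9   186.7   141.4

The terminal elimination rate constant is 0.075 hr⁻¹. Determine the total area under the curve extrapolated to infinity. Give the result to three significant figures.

AUC = 7000 ng/mL·hr

Trapezoidal AUC_0→22.5:
  [0→4]: (0.0+284.5)/2 × 4 = 569.0
  [4→8]: (284.5+318.0)/2 × 4 = 1205.0
  [8→9.5]: (318.0+306.4)/2 × 1.5 = 468.3
  [9.5→15.5]: (306.4+226.7)/2 × 6 = 1599.3
  [15.5→16.5]: (226.7+212.9)/2 × 1 = 219.8
  [16.5→18.5]: (212.9+186.7)/2 × 2 = 399.6
  [18.5→22.5]: (186.7+141.4)/2 × 4 = 656.2
  Sum = 5117.2 ng/mL·hr
Extrapolated tail: C_last / k_e = 141.4 / 0.075 = 1885.333
AUC_0→∞ = 5117.2 + 1885.333 = 7002.533 ng/mL·hr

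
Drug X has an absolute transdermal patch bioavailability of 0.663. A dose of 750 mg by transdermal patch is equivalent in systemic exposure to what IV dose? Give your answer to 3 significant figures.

Systemic exposure from an extravascular dose = F × D_ev, so the equivalent IV dose is F × D_ev.
D_iv = F × D_ev = 0.663 × 750 = 497.25 mg

D_iv = 497 mg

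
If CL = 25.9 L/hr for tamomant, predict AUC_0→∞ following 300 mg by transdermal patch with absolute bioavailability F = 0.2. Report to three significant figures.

AUC_0→∞ = F × Dose / CL
        = 0.2 × 300 / 25.9 = 2.3166 mg/L·hr

AUC = 2.32 mg/L·hr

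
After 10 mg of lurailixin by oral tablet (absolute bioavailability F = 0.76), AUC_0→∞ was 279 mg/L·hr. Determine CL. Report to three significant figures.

CL = F × Dose / AUC_0→∞
   = 0.76 × 10 / 279 = 0.0272401 L/hr

CL = 0.0272 L/hr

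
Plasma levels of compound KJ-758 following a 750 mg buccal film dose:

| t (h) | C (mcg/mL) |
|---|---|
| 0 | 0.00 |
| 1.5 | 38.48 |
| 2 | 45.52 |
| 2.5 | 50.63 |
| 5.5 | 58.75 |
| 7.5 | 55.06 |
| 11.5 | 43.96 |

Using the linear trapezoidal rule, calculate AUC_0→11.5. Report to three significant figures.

AUC = 550 mcg/mL·h

Trapezoidal AUC_0→11.5:
  [0→1.5]: (0.00+38.48)/2 × 1.5 = 28.86
  [1.5→2]: (38.48+45.52)/2 × 0.5 = 21.0
  [2→2.5]: (45.52+50.63)/2 × 0.5 = 24.0375
  [2.5→5.5]: (50.63+58.75)/2 × 3 = 164.07
  [5.5→7.5]: (58.75+55.06)/2 × 2 = 113.81
  [7.5→11.5]: (55.06+43.96)/2 × 4 = 198.04
  Sum = 549.8175 mcg/mL·h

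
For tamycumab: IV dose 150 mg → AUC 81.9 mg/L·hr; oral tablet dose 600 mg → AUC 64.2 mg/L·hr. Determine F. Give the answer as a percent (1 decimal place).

F = (AUC_ev / D_ev) / (AUC_iv / D_iv)
  = (64.2/600) / (81.9/150)
  = 0.107 / 0.546 = 0.1960
  = 19.60%

F = 19.6%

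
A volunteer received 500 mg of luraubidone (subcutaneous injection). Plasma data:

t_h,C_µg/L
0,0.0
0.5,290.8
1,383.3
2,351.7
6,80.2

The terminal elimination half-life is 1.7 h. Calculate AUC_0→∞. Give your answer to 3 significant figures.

AUC = 1670 µg/L·h

Trapezoidal AUC_0→6:
  [0→0.5]: (0.0+290.8)/2 × 0.5 = 72.7
  [0.5→1]: (290.8+383.3)/2 × 0.5 = 168.525
  [1→2]: (383.3+351.7)/2 × 1 = 367.5
  [2→6]: (351.7+80.2)/2 × 4 = 863.8
  Sum = 1472.525 µg/L·h
k_e = ln2 / t½ = 0.693147 / 1.7 = 0.4077 h^-1
Extrapolated tail: C_last / k_e = 80.2 / 0.4077 = 196.713
AUC_0→∞ = 1472.525 + 196.713 = 1669.238 µg/L·h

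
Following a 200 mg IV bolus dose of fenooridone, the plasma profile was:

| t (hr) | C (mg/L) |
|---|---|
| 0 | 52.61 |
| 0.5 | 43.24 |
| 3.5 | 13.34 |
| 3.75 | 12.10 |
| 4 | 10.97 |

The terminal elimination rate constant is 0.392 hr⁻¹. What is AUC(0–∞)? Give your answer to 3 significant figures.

Trapezoidal AUC_0→4:
  [0→0.5]: (52.61+43.24)/2 × 0.5 = 23.9625
  [0.5→3.5]: (43.24+13.34)/2 × 3 = 84.87
  [3.5→3.75]: (13.34+12.10)/2 × 0.25 = 3.18
  [3.75→4]: (12.10+10.97)/2 × 0.25 = 2.88375
  Sum = 114.89625 mg/L·hr
Extrapolated tail: C_last / k_e = 10.97 / 0.392 = 27.985
AUC_0→∞ = 114.89625 + 27.985 = 142.88125 mg/L·hr

AUC = 143 mg/L·hr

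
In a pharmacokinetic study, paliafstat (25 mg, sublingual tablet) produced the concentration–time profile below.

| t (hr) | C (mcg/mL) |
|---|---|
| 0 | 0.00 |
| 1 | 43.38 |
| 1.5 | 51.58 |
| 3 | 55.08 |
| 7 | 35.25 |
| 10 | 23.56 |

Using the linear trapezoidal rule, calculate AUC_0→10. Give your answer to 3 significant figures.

Trapezoidal AUC_0→10:
  [0→1]: (0.00+43.38)/2 × 1 = 21.69
  [1→1.5]: (43.38+51.58)/2 × 0.5 = 23.74
  [1.5→3]: (51.58+55.08)/2 × 1.5 = 79.995
  [3→7]: (55.08+35.25)/2 × 4 = 180.66
  [7→10]: (35.25+23.56)/2 × 3 = 88.215
  Sum = 394.3 mcg/mL·hr

AUC = 394 mcg/mL·hr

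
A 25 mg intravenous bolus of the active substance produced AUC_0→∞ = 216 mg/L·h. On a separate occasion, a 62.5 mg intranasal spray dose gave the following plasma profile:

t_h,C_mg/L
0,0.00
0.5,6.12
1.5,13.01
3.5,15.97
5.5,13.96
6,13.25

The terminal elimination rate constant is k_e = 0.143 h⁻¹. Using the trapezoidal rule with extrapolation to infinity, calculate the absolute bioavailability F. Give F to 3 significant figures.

F = 0.314

Trapezoidal AUC_0→6 (intranasal spray):
  [0→0.5]: (0.00+6.12)/2 × 0.5 = 1.53
  [0.5→1.5]: (6.12+13.01)/2 × 1 = 9.565
  [1.5→3.5]: (13.01+15.97)/2 × 2 = 28.98
  [3.5→5.5]: (15.97+13.96)/2 × 2 = 29.93
  [5.5→6]: (13.96+13.25)/2 × 0.5 = 6.8025
  Sum = 76.8075 mg/L·h
Tail: C_last/k_e = 13.25/0.143 = 92.657
AUC_0→∞ (intranasal spray) = 76.8075 + 92.657 = 169.4645 mg/L·h
F = (AUC_ev/D_ev)/(AUC_iv/D_iv) = (169.4645/62.5)/(216/25) = 2.711432/8.64 = 0.3138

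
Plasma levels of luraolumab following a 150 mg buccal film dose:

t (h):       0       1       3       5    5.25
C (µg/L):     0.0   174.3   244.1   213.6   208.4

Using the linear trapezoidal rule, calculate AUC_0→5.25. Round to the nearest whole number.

AUC = 1016 µg/L·h

Trapezoidal AUC_0→5.25:
  [0→1]: (0.0+174.3)/2 × 1 = 87.15
  [1→3]: (174.3+244.1)/2 × 2 = 418.4
  [3→5]: (244.1+213.6)/2 × 2 = 457.7
  [5→5.25]: (213.6+208.4)/2 × 0.25 = 52.75
  Sum = 1016.0 µg/L·h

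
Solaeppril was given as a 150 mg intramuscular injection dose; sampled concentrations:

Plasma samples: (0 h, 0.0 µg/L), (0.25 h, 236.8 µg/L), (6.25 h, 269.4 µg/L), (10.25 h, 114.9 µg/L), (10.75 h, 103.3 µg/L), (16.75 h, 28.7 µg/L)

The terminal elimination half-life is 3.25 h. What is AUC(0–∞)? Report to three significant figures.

AUC = 2900 µg/L·h

Trapezoidal AUC_0→16.75:
  [0→0.25]: (0.0+236.8)/2 × 0.25 = 29.6
  [0.25→6.25]: (236.8+269.4)/2 × 6 = 1518.6
  [6.25→10.25]: (269.4+114.9)/2 × 4 = 768.6
  [10.25→10.75]: (114.9+103.3)/2 × 0.5 = 54.55
  [10.75→16.75]: (103.3+28.7)/2 × 6 = 396.0
  Sum = 2767.35 µg/L·h
k_e = ln2 / t½ = 0.693147 / 3.25 = 0.2133 h^-1
Extrapolated tail: C_last / k_e = 28.7 / 0.2133 = 134.552
AUC_0→∞ = 2767.35 + 134.552 = 2901.902 µg/L·h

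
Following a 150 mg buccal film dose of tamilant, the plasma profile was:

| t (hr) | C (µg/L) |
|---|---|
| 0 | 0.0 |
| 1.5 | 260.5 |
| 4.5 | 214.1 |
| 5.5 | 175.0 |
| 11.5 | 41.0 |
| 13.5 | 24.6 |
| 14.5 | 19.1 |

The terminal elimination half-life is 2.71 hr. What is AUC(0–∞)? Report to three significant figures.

Trapezoidal AUC_0→14.5:
  [0→1.5]: (0.0+260.5)/2 × 1.5 = 195.375
  [1.5→4.5]: (260.5+214.1)/2 × 3 = 711.9
  [4.5→5.5]: (214.1+175.0)/2 × 1 = 194.55
  [5.5→11.5]: (175.0+41.0)/2 × 6 = 648.0
  [11.5→13.5]: (41.0+24.6)/2 × 2 = 65.6
  [13.5→14.5]: (24.6+19.1)/2 × 1 = 21.85
  Sum = 1837.275 µg/L·hr
k_e = ln2 / t½ = 0.693147 / 2.71 = 0.2558 hr^-1
Extrapolated tail: C_last / k_e = 19.1 / 0.2558 = 74.668
AUC_0→∞ = 1837.275 + 74.668 = 1911.943 µg/L·hr

AUC = 1910 µg/L·hr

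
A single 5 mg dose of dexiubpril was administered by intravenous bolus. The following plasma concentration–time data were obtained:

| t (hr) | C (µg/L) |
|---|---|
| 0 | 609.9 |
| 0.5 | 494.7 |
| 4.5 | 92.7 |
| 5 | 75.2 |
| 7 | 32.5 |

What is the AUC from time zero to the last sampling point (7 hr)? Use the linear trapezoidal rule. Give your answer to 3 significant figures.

AUC = 1600 µg/L·hr

Trapezoidal AUC_0→7:
  [0→0.5]: (609.9+494.7)/2 × 0.5 = 276.15
  [0.5→4.5]: (494.7+92.7)/2 × 4 = 1174.8
  [4.5→5]: (92.7+75.2)/2 × 0.5 = 41.975
  [5→7]: (75.2+32.5)/2 × 2 = 107.7
  Sum = 1600.625 µg/L·hr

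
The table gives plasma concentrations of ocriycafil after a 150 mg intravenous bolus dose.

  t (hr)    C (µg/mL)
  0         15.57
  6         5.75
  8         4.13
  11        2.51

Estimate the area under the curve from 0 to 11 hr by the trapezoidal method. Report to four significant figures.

Trapezoidal AUC_0→11:
  [0→6]: (15.57+5.75)/2 × 6 = 63.96
  [6→8]: (5.75+4.13)/2 × 2 = 9.88
  [8→11]: (4.13+2.51)/2 × 3 = 9.96
  Sum = 83.8 µg/mL·hr

AUC = 83.80 µg/mL·hr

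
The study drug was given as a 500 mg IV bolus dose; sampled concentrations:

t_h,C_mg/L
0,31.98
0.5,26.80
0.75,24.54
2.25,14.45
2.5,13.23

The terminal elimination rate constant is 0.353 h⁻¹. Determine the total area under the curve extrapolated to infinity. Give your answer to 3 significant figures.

Trapezoidal AUC_0→2.5:
  [0→0.5]: (31.98+26.80)/2 × 0.5 = 14.695
  [0.5→0.75]: (26.80+24.54)/2 × 0.25 = 6.4175
  [0.75→2.25]: (24.54+14.45)/2 × 1.5 = 29.2425
  [2.25→2.5]: (14.45+13.23)/2 × 0.25 = 3.46
  Sum = 53.815 mg/L·h
Extrapolated tail: C_last / k_e = 13.23 / 0.353 = 37.479
AUC_0→∞ = 53.815 + 37.479 = 91.294 mg/L·h

AUC = 91.3 mg/L·h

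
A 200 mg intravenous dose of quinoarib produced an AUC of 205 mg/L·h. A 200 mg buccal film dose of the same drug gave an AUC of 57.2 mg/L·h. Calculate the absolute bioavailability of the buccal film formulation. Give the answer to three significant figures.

F = 0.279

F = (AUC_ev / D_ev) / (AUC_iv / D_iv)
  = (57.2/200) / (205/200)
  = 0.286 / 1.025 = 0.2790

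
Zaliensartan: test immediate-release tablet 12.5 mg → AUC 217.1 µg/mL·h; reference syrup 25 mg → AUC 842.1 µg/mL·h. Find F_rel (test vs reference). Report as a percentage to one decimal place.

F_rel = (AUC_test/D_test) / (AUC_ref/D_ref)
      = (217.1/12.5) / (842.1/25)
      = 17.368 / 33.684 = 0.5156 = 51.56%

F_rel = 51.6%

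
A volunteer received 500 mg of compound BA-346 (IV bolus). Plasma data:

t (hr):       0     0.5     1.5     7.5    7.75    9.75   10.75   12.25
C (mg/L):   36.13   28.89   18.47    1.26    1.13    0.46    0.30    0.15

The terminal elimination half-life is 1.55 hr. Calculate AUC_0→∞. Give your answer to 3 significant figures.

Trapezoidal AUC_0→12.25:
  [0→0.5]: (36.13+28.89)/2 × 0.5 = 16.255
  [0.5→1.5]: (28.89+18.47)/2 × 1 = 23.68
  [1.5→7.5]: (18.47+1.26)/2 × 6 = 59.19
  [7.5→7.75]: (1.26+1.13)/2 × 0.25 = 0.29875
  [7.75→9.75]: (1.13+0.46)/2 × 2 = 1.59
  [9.75→10.75]: (0.46+0.30)/2 × 1 = 0.38
  [10.75→12.25]: (0.30+0.15)/2 × 1.5 = 0.3375
  Sum = 101.73125 mg/L·hr
k_e = ln2 / t½ = 0.693147 / 1.55 = 0.4472 hr^-1
Extrapolated tail: C_last / k_e = 0.15 / 0.4472 = 0.335
AUC_0→∞ = 101.73125 + 0.335 = 102.06625 mg/L·hr

AUC = 102 mg/L·hr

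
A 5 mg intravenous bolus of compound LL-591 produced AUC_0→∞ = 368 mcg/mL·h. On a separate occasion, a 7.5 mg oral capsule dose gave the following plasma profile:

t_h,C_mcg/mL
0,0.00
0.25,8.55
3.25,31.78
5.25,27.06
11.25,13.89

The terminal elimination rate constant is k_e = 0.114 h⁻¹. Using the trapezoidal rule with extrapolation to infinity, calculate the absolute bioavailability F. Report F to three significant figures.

F = 0.661

Trapezoidal AUC_0→11.25 (oral capsule):
  [0→0.25]: (0.00+8.55)/2 × 0.25 = 1.06875
  [0.25→3.25]: (8.55+31.78)/2 × 3 = 60.495
  [3.25→5.25]: (31.78+27.06)/2 × 2 = 58.84
  [5.25→11.25]: (27.06+13.89)/2 × 6 = 122.85
  Sum = 243.25375 mcg/mL·h
Tail: C_last/k_e = 13.89/0.114 = 121.842
AUC_0→∞ (oral capsule) = 243.25375 + 121.842 = 365.09575 mcg/mL·h
F = (AUC_ev/D_ev)/(AUC_iv/D_iv) = (365.09575/7.5)/(368/5) = 48.6794/73.6 = 0.6614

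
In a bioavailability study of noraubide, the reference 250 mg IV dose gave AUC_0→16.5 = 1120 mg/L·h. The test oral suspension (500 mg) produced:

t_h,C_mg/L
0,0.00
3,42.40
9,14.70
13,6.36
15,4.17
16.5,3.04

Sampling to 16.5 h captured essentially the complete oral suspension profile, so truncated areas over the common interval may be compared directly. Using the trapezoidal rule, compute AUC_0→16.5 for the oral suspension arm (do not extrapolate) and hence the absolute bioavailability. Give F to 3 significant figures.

Trapezoidal AUC_0→16.5 (oral suspension):
  [0→3]: (0.00+42.40)/2 × 3 = 63.6
  [3→9]: (42.40+14.70)/2 × 6 = 171.3
  [9→13]: (14.70+6.36)/2 × 4 = 42.12
  [13→15]: (6.36+4.17)/2 × 2 = 10.53
  [15→16.5]: (4.17+3.04)/2 × 1.5 = 5.4075
  Sum = 292.9575 mg/L·h
F = (AUC_ev/D_ev)/(AUC_iv/D_iv) = (292.9575/500)/(1120/250) = 0.585915/4.48 = 0.1308

F = 0.131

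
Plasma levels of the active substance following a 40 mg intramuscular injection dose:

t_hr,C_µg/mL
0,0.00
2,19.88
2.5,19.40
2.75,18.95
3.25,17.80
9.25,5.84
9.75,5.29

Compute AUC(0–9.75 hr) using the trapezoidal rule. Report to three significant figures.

Trapezoidal AUC_0→9.75:
  [0→2]: (0.00+19.88)/2 × 2 = 19.88
  [2→2.5]: (19.88+19.40)/2 × 0.5 = 9.82
  [2.5→2.75]: (19.40+18.95)/2 × 0.25 = 4.79375
  [2.75→3.25]: (18.95+17.80)/2 × 0.5 = 9.1875
  [3.25→9.25]: (17.80+5.84)/2 × 6 = 70.92
  [9.25→9.75]: (5.84+5.29)/2 × 0.5 = 2.7825
  Sum = 117.38375 µg/mL·hr

AUC = 117 µg/mL·hr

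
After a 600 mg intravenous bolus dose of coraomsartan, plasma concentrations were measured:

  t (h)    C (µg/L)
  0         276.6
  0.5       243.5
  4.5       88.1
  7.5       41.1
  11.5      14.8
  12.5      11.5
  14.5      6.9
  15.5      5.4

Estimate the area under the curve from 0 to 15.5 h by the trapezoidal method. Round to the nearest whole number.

AUC = 1137 µg/L·h

Trapezoidal AUC_0→15.5:
  [0→0.5]: (276.6+243.5)/2 × 0.5 = 130.025
  [0.5→4.5]: (243.5+88.1)/2 × 4 = 663.2
  [4.5→7.5]: (88.1+41.1)/2 × 3 = 193.8
  [7.5→11.5]: (41.1+14.8)/2 × 4 = 111.8
  [11.5→12.5]: (14.8+11.5)/2 × 1 = 13.15
  [12.5→14.5]: (11.5+6.9)/2 × 2 = 18.4
  [14.5→15.5]: (6.9+5.4)/2 × 1 = 6.15
  Sum = 1136.525 µg/L·h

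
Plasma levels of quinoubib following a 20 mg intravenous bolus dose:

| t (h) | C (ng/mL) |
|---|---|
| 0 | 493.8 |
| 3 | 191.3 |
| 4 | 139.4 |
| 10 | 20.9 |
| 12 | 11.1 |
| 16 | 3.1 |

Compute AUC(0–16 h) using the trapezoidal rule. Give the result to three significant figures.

Trapezoidal AUC_0→16:
  [0→3]: (493.8+191.3)/2 × 3 = 1027.65
  [3→4]: (191.3+139.4)/2 × 1 = 165.35
  [4→10]: (139.4+20.9)/2 × 6 = 480.9
  [10→12]: (20.9+11.1)/2 × 2 = 32.0
  [12→16]: (11.1+3.1)/2 × 4 = 28.4
  Sum = 1734.3 ng/mL·h

AUC = 1730 ng/mL·h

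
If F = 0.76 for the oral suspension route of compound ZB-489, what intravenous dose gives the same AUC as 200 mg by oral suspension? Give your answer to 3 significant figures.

D_iv = 152 mg

Systemic exposure from an extravascular dose = F × D_ev, so the equivalent IV dose is F × D_ev.
D_iv = F × D_ev = 0.76 × 200 = 152 mg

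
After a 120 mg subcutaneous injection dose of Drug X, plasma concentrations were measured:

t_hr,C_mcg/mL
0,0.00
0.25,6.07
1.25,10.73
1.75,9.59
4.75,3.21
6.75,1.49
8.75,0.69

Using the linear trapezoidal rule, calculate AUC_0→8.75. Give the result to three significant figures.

AUC = 40.3 mcg/mL·hr

Trapezoidal AUC_0→8.75:
  [0→0.25]: (0.00+6.07)/2 × 0.25 = 0.75875
  [0.25→1.25]: (6.07+10.73)/2 × 1 = 8.4
  [1.25→1.75]: (10.73+9.59)/2 × 0.5 = 5.08
  [1.75→4.75]: (9.59+3.21)/2 × 3 = 19.2
  [4.75→6.75]: (3.21+1.49)/2 × 2 = 4.7
  [6.75→8.75]: (1.49+0.69)/2 × 2 = 2.18
  Sum = 40.31875 mcg/mL·hr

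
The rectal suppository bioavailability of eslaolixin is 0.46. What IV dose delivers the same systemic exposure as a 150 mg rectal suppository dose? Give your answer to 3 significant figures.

Systemic exposure from an extravascular dose = F × D_ev, so the equivalent IV dose is F × D_ev.
D_iv = F × D_ev = 0.46 × 150 = 69 mg

D_iv = 69.0 mg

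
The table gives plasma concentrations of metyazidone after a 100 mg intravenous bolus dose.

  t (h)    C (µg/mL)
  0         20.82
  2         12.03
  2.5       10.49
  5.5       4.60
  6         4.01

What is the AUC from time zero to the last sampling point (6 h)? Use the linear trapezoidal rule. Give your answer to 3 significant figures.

AUC = 63.3 µg/mL·h

Trapezoidal AUC_0→6:
  [0→2]: (20.82+12.03)/2 × 2 = 32.85
  [2→2.5]: (12.03+10.49)/2 × 0.5 = 5.63
  [2.5→5.5]: (10.49+4.60)/2 × 3 = 22.635
  [5.5→6]: (4.60+4.01)/2 × 0.5 = 2.1525
  Sum = 63.2675 µg/mL·h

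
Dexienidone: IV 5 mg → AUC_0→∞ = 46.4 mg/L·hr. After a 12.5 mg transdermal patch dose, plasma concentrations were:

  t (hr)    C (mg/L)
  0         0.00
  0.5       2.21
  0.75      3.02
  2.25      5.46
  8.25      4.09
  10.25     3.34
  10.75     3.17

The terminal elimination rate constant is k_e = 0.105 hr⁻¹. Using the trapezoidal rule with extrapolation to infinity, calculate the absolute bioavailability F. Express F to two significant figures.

F = 0.65

Trapezoidal AUC_0→10.75 (transdermal patch):
  [0→0.5]: (0.00+2.21)/2 × 0.5 = 0.5525
  [0.5→0.75]: (2.21+3.02)/2 × 0.25 = 0.65375
  [0.75→2.25]: (3.02+5.46)/2 × 1.5 = 6.36
  [2.25→8.25]: (5.46+4.09)/2 × 6 = 28.65
  [8.25→10.25]: (4.09+3.34)/2 × 2 = 7.43
  [10.25→10.75]: (3.34+3.17)/2 × 0.5 = 1.6275
  Sum = 45.27375 mg/L·hr
Tail: C_last/k_e = 3.17/0.105 = 30.190
AUC_0→∞ (transdermal patch) = 45.27375 + 30.190 = 75.46375 mg/L·hr
F = (AUC_ev/D_ev)/(AUC_iv/D_iv) = (75.46375/12.5)/(46.4/5) = 6.0371/9.28 = 0.6505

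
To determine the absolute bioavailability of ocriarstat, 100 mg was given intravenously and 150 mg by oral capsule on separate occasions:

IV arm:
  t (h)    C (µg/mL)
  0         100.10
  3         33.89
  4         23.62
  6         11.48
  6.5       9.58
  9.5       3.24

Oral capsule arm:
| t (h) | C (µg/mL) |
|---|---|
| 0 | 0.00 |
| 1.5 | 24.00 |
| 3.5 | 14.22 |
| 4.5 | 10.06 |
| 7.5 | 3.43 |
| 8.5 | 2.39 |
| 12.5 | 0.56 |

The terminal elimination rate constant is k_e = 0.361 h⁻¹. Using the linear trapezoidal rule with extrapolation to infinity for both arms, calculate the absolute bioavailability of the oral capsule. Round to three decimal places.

Trapezoidal AUC_0→9.5 (IV):
  [0→3]: (100.10+33.89)/2 × 3 = 200.985
  [3→4]: (33.89+23.62)/2 × 1 = 28.755
  [4→6]: (23.62+11.48)/2 × 2 = 35.1
  [6→6.5]: (11.48+9.58)/2 × 0.5 = 5.265
  [6.5→9.5]: (9.58+3.24)/2 × 3 = 19.23
  Sum = 289.335 µg/mL·h
IV tail: 3.24/0.361 = 8.975; AUC_iv,0→∞ = 289.335 + 8.975 = 298.31 µg/mL·h
Trapezoidal AUC_0→12.5 (oral capsule):
  [0→1.5]: (0.00+24.00)/2 × 1.5 = 18.0
  [1.5→3.5]: (24.00+14.22)/2 × 2 = 38.22
  [3.5→4.5]: (14.22+10.06)/2 × 1 = 12.14
  [4.5→7.5]: (10.06+3.43)/2 × 3 = 20.235
  [7.5→8.5]: (3.43+2.39)/2 × 1 = 2.91
  [8.5→12.5]: (2.39+0.56)/2 × 4 = 5.9
  Sum = 97.405 µg/mL·h
oral capsule tail: 0.56/0.361 = 1.551; AUC_ev,0→∞ = 97.405 + 1.551 = 98.956 µg/mL·h
F = (AUC_ev/D_ev)/(AUC_iv/D_iv) = (98.956/150)/(298.31/100) = 0.659707/2.9831 = 0.2211

F = 0.221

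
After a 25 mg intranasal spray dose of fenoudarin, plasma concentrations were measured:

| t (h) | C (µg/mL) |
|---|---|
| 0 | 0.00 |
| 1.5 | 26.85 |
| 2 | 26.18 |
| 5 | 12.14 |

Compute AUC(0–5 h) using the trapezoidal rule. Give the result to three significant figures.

Trapezoidal AUC_0→5:
  [0→1.5]: (0.00+26.85)/2 × 1.5 = 20.1375
  [1.5→2]: (26.85+26.18)/2 × 0.5 = 13.2575
  [2→5]: (26.18+12.14)/2 × 3 = 57.48
  Sum = 90.875 µg/mL·h

AUC = 90.9 µg/mL·h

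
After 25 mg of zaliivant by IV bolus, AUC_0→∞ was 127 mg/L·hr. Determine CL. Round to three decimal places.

CL = Dose_iv / AUC_0→∞
   = 25 / 127 = 0.19685 L/hr

CL = 0.197 L/hr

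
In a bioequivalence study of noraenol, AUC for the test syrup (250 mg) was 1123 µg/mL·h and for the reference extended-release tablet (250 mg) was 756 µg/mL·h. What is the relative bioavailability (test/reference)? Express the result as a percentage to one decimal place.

F_rel = (AUC_test/D_test) / (AUC_ref/D_ref)
      = (1123/250) / (756/250)
      = 4.492 / 3.024 = 1.4854 = 148.54%

F_rel = 148.5%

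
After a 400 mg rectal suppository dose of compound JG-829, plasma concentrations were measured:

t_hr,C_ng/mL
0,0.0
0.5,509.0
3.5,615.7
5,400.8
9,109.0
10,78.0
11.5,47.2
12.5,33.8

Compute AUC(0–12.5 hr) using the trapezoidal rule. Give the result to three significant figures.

AUC = 3820 ng/mL·hr

Trapezoidal AUC_0→12.5:
  [0→0.5]: (0.0+509.0)/2 × 0.5 = 127.25
  [0.5→3.5]: (509.0+615.7)/2 × 3 = 1687.05
  [3.5→5]: (615.7+400.8)/2 × 1.5 = 762.375
  [5→9]: (400.8+109.0)/2 × 4 = 1019.6
  [9→10]: (109.0+78.0)/2 × 1 = 93.5
  [10→11.5]: (78.0+47.2)/2 × 1.5 = 93.9
  [11.5→12.5]: (47.2+33.8)/2 × 1 = 40.5
  Sum = 3824.175 ng/mL·hr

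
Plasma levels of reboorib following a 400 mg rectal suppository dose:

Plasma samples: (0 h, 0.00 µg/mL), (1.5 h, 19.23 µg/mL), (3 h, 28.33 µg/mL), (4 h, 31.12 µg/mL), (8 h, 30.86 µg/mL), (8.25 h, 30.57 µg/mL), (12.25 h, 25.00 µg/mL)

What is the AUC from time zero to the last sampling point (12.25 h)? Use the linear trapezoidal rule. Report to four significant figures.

AUC = 322.6 µg/mL·h

Trapezoidal AUC_0→12.25:
  [0→1.5]: (0.00+19.23)/2 × 1.5 = 14.4225
  [1.5→3]: (19.23+28.33)/2 × 1.5 = 35.67
  [3→4]: (28.33+31.12)/2 × 1 = 29.725
  [4→8]: (31.12+30.86)/2 × 4 = 123.96
  [8→8.25]: (30.86+30.57)/2 × 0.25 = 7.67875
  [8.25→12.25]: (30.57+25.00)/2 × 4 = 111.14
  Sum = 322.59625 µg/mL·h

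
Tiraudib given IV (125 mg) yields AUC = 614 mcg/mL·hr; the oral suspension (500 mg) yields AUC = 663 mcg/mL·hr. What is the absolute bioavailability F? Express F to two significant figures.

F = (AUC_ev / D_ev) / (AUC_iv / D_iv)
  = (663/500) / (614/125)
  = 1.326 / 4.912 = 0.2700

F = 0.27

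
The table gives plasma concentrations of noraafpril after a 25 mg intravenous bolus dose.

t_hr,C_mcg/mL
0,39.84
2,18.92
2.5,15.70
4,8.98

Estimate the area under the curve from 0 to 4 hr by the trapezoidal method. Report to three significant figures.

Trapezoidal AUC_0→4:
  [0→2]: (39.84+18.92)/2 × 2 = 58.76
  [2→2.5]: (18.92+15.70)/2 × 0.5 = 8.655
  [2.5→4]: (15.70+8.98)/2 × 1.5 = 18.51
  Sum = 85.925 mcg/mL·hr

AUC = 85.9 mcg/mL·hr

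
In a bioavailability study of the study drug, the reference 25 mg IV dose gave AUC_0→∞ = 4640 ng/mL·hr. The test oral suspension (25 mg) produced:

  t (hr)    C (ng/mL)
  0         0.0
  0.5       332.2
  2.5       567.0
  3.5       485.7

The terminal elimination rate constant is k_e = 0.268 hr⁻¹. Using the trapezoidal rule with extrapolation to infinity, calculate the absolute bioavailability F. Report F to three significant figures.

Trapezoidal AUC_0→3.5 (oral suspension):
  [0→0.5]: (0.0+332.2)/2 × 0.5 = 83.05
  [0.5→2.5]: (332.2+567.0)/2 × 2 = 899.2
  [2.5→3.5]: (567.0+485.7)/2 × 1 = 526.35
  Sum = 1508.6 ng/mL·hr
Tail: C_last/k_e = 485.7/0.268 = 1812.313
AUC_0→∞ (oral suspension) = 1508.6 + 1812.313 = 3320.913 ng/mL·hr
F = (AUC_ev/D_ev)/(AUC_iv/D_iv) = (3320.913/25)/(4640/25) = 132.83652/185.6 = 0.7157

F = 0.716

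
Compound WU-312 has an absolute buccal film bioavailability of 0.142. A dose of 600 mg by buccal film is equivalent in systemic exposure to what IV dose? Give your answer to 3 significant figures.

Systemic exposure from an extravascular dose = F × D_ev, so the equivalent IV dose is F × D_ev.
D_iv = F × D_ev = 0.142 × 600 = 85.2 mg

D_iv = 85.2 mg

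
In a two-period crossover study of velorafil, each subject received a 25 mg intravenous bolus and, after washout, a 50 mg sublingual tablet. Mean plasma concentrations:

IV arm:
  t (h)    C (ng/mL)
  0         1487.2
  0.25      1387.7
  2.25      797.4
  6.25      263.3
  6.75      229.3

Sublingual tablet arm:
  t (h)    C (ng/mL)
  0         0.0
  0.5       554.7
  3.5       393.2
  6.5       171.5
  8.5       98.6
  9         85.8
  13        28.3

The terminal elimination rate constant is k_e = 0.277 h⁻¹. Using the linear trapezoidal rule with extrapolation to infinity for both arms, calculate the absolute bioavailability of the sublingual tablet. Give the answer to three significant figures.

F = 0.272

Trapezoidal AUC_0→6.75 (IV):
  [0→0.25]: (1487.2+1387.7)/2 × 0.25 = 359.3625
  [0.25→2.25]: (1387.7+797.4)/2 × 2 = 2185.1
  [2.25→6.25]: (797.4+263.3)/2 × 4 = 2121.4
  [6.25→6.75]: (263.3+229.3)/2 × 0.5 = 123.15
  Sum = 4789.0125 ng/mL·h
IV tail: 229.3/0.277 = 827.798; AUC_iv,0→∞ = 4789.0125 + 827.798 = 5616.8105 ng/mL·h
Trapezoidal AUC_0→13 (sublingual tablet):
  [0→0.5]: (0.0+554.7)/2 × 0.5 = 138.675
  [0.5→3.5]: (554.7+393.2)/2 × 3 = 1421.85
  [3.5→6.5]: (393.2+171.5)/2 × 3 = 847.05
  [6.5→8.5]: (171.5+98.6)/2 × 2 = 270.1
  [8.5→9]: (98.6+85.8)/2 × 0.5 = 46.1
  [9→13]: (85.8+28.3)/2 × 4 = 228.2
  Sum = 2951.975 ng/mL·h
sublingual tablet tail: 28.3/0.277 = 102.166; AUC_ev,0→∞ = 2951.975 + 102.166 = 3054.141 ng/mL·h
F = (AUC_ev/D_ev)/(AUC_iv/D_iv) = (3054.141/50)/(5616.8105/25) = 61.08282/224.67242 = 0.2719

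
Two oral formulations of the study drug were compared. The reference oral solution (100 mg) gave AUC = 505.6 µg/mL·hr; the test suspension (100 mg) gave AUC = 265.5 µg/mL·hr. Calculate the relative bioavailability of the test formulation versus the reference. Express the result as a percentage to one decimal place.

F_rel = (AUC_test/D_test) / (AUC_ref/D_ref)
      = (265.5/100) / (505.6/100)
      = 2.655 / 5.056 = 0.5251 = 52.51%

F_rel = 52.5%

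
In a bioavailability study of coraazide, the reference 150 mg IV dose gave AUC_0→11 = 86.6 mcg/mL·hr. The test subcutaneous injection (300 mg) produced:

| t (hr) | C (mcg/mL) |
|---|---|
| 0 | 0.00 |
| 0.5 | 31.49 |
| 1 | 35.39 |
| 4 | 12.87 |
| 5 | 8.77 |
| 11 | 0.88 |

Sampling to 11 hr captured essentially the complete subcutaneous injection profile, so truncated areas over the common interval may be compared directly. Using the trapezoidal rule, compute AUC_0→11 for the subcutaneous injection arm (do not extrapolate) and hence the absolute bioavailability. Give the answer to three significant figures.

F = 0.790

Trapezoidal AUC_0→11 (subcutaneous injection):
  [0→0.5]: (0.00+31.49)/2 × 0.5 = 7.8725
  [0.5→1]: (31.49+35.39)/2 × 0.5 = 16.72
  [1→4]: (35.39+12.87)/2 × 3 = 72.39
  [4→5]: (12.87+8.77)/2 × 1 = 10.82
  [5→11]: (8.77+0.88)/2 × 6 = 28.95
  Sum = 136.7525 mcg/mL·hr
F = (AUC_ev/D_ev)/(AUC_iv/D_iv) = (136.7525/300)/(86.6/150) = 0.455842/0.577333 = 0.7896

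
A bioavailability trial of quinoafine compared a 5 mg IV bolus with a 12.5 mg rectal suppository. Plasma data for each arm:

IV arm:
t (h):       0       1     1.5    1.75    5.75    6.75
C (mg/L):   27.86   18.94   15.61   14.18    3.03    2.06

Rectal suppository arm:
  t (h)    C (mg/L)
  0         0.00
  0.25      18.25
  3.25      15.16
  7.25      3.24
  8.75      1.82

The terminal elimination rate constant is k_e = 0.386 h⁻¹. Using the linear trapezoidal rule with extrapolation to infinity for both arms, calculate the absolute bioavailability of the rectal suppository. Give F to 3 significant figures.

Trapezoidal AUC_0→6.75 (IV):
  [0→1]: (27.86+18.94)/2 × 1 = 23.4
  [1→1.5]: (18.94+15.61)/2 × 0.5 = 8.6375
  [1.5→1.75]: (15.61+14.18)/2 × 0.25 = 3.72375
  [1.75→5.75]: (14.18+3.03)/2 × 4 = 34.42
  [5.75→6.75]: (3.03+2.06)/2 × 1 = 2.545
  Sum = 72.72625 mg/L·h
IV tail: 2.06/0.386 = 5.337; AUC_iv,0→∞ = 72.72625 + 5.337 = 78.06325 mg/L·h
Trapezoidal AUC_0→8.75 (rectal suppository):
  [0→0.25]: (0.00+18.25)/2 × 0.25 = 2.28125
  [0.25→3.25]: (18.25+15.16)/2 × 3 = 50.115
  [3.25→7.25]: (15.16+3.24)/2 × 4 = 36.8
  [7.25→8.75]: (3.24+1.82)/2 × 1.5 = 3.795
  Sum = 92.99125 mg/L·h
rectal suppository tail: 1.82/0.386 = 4.715; AUC_ev,0→∞ = 92.99125 + 4.715 = 97.70625 mg/L·h
F = (AUC_ev/D_ev)/(AUC_iv/D_iv) = (97.70625/12.5)/(78.06325/5) = 7.8165/15.61265 = 0.5007

F = 0.501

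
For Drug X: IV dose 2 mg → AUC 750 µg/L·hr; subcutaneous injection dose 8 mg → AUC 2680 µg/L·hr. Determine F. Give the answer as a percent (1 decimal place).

F = (AUC_ev / D_ev) / (AUC_iv / D_iv)
  = (2680/8) / (750/2)
  = 335 / 375 = 0.8933
  = 89.33%

F = 89.3%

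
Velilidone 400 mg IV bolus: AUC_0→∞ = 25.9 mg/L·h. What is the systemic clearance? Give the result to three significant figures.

CL = Dose_iv / AUC_0→∞
   = 400 / 25.9 = 15.444 L/h

CL = 15.4 L/h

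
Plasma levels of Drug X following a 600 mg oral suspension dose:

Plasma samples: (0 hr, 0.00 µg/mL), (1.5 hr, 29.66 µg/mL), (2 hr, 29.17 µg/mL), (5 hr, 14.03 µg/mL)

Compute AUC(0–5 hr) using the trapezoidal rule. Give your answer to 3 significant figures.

AUC = 102 µg/mL·hr

Trapezoidal AUC_0→5:
  [0→1.5]: (0.00+29.66)/2 × 1.5 = 22.245
  [1.5→2]: (29.66+29.17)/2 × 0.5 = 14.7075
  [2→5]: (29.17+14.03)/2 × 3 = 64.8
  Sum = 101.7525 µg/mL·hr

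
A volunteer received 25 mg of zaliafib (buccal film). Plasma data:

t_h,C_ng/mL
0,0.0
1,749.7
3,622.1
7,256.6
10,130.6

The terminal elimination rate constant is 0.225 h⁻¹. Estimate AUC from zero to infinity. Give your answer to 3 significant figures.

Trapezoidal AUC_0→10:
  [0→1]: (0.0+749.7)/2 × 1 = 374.85
  [1→3]: (749.7+622.1)/2 × 2 = 1371.8
  [3→7]: (622.1+256.6)/2 × 4 = 1757.4
  [7→10]: (256.6+130.6)/2 × 3 = 580.8
  Sum = 4084.85 ng/mL·h
Extrapolated tail: C_last / k_e = 130.6 / 0.225 = 580.444
AUC_0→∞ = 4084.85 + 580.444 = 4665.294 ng/mL·h

AUC = 4670 ng/mL·h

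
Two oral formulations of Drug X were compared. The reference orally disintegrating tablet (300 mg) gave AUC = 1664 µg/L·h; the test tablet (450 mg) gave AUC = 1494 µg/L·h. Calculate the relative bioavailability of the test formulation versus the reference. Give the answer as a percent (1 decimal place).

F_rel = 59.9%

F_rel = (AUC_test/D_test) / (AUC_ref/D_ref)
      = (1494/450) / (1664/300)
      = 3.32 / 5.54667 = 0.5986 = 59.86%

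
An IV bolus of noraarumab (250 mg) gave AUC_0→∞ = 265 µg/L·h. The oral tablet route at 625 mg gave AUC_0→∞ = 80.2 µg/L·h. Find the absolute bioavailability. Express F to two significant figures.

F = (AUC_ev / D_ev) / (AUC_iv / D_iv)
  = (80.2/625) / (265/250)
  = 0.12832 / 1.06 = 0.1211

F = 0.12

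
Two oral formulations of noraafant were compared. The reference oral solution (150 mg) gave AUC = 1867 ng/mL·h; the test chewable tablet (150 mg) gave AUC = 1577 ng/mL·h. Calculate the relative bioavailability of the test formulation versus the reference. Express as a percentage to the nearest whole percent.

F_rel = (AUC_test/D_test) / (AUC_ref/D_ref)
      = (1577/150) / (1867/150)
      = 10.5133 / 12.4467 = 0.8447 = 84.47%

F_rel = 84%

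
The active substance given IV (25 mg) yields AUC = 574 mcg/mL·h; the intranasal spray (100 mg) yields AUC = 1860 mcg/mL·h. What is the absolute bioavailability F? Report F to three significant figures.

F = (AUC_ev / D_ev) / (AUC_iv / D_iv)
  = (1860/100) / (574/25)
  = 18.6 / 22.96 = 0.8101

F = 0.810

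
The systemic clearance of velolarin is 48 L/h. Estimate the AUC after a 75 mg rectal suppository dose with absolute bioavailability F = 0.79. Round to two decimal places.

AUC = 1.23 mg/L·h

AUC_0→∞ = F × Dose / CL
        = 0.79 × 75 / 48 = 1.234375 mg/L·h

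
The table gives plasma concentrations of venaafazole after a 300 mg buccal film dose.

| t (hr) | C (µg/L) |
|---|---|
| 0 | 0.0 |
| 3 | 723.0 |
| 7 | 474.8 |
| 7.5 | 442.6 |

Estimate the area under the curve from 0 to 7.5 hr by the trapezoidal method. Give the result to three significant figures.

AUC = 3710 µg/L·hr

Trapezoidal AUC_0→7.5:
  [0→3]: (0.0+723.0)/2 × 3 = 1084.5
  [3→7]: (723.0+474.8)/2 × 4 = 2395.6
  [7→7.5]: (474.8+442.6)/2 × 0.5 = 229.35
  Sum = 3709.45 µg/L·hr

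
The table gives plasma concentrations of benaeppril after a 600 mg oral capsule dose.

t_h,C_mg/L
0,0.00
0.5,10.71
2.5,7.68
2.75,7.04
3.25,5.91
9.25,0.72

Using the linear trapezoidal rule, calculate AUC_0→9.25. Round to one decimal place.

Trapezoidal AUC_0→9.25:
  [0→0.5]: (0.00+10.71)/2 × 0.5 = 2.6775
  [0.5→2.5]: (10.71+7.68)/2 × 2 = 18.39
  [2.5→2.75]: (7.68+7.04)/2 × 0.25 = 1.84
  [2.75→3.25]: (7.04+5.91)/2 × 0.5 = 3.2375
  [3.25→9.25]: (5.91+0.72)/2 × 6 = 19.89
  Sum = 46.035 mg/L·h

AUC = 46.0 mg/L·h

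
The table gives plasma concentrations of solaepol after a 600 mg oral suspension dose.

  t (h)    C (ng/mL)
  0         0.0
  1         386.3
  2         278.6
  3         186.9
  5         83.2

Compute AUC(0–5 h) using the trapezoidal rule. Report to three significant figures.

AUC = 1030 ng/mL·h

Trapezoidal AUC_0→5:
  [0→1]: (0.0+386.3)/2 × 1 = 193.15
  [1→2]: (386.3+278.6)/2 × 1 = 332.45
  [2→3]: (278.6+186.9)/2 × 1 = 232.75
  [3→5]: (186.9+83.2)/2 × 2 = 270.1
  Sum = 1028.45 ng/mL·h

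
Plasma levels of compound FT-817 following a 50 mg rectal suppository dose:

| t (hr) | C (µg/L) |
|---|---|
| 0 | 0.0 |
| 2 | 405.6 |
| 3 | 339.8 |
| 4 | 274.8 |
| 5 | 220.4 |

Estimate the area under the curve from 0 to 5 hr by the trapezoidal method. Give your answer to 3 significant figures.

AUC = 1330 µg/L·hr

Trapezoidal AUC_0→5:
  [0→2]: (0.0+405.6)/2 × 2 = 405.6
  [2→3]: (405.6+339.8)/2 × 1 = 372.7
  [3→4]: (339.8+274.8)/2 × 1 = 307.3
  [4→5]: (274.8+220.4)/2 × 1 = 247.6
  Sum = 1333.2 µg/L·hr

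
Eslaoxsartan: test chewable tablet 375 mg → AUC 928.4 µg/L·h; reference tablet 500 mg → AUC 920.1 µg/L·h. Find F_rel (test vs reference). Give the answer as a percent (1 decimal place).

F_rel = (AUC_test/D_test) / (AUC_ref/D_ref)
      = (928.4/375) / (920.1/500)
      = 2.47573 / 1.8402 = 1.3454 = 134.54%

F_rel = 134.5%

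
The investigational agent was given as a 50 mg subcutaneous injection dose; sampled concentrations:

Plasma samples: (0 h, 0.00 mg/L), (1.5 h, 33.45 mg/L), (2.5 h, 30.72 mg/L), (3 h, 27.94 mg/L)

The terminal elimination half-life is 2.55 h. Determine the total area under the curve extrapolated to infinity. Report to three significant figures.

Trapezoidal AUC_0→3:
  [0→1.5]: (0.00+33.45)/2 × 1.5 = 25.0875
  [1.5→2.5]: (33.45+30.72)/2 × 1 = 32.085
  [2.5→3]: (30.72+27.94)/2 × 0.5 = 14.665
  Sum = 71.8375 mg/L·h
k_e = ln2 / t½ = 0.693147 / 2.55 = 0.2718 h^-1
Extrapolated tail: C_last / k_e = 27.94 / 0.2718 = 102.796
AUC_0→∞ = 71.8375 + 102.796 = 174.6335 mg/L·h

AUC = 175 mg/L·h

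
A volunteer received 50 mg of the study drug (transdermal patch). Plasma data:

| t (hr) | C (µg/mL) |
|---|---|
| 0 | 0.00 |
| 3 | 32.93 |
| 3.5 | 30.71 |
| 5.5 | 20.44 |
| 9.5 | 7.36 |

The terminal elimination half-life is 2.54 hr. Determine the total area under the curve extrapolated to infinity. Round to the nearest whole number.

AUC = 199 µg/mL·hr

Trapezoidal AUC_0→9.5:
  [0→3]: (0.00+32.93)/2 × 3 = 49.395
  [3→3.5]: (32.93+30.71)/2 × 0.5 = 15.91
  [3.5→5.5]: (30.71+20.44)/2 × 2 = 51.15
  [5.5→9.5]: (20.44+7.36)/2 × 4 = 55.6
  Sum = 172.055 µg/mL·hr
k_e = ln2 / t½ = 0.693147 / 2.54 = 0.2729 hr^-1
Extrapolated tail: C_last / k_e = 7.36 / 0.2729 = 26.970
AUC_0→∞ = 172.055 + 26.970 = 199.025 µg/mL·hr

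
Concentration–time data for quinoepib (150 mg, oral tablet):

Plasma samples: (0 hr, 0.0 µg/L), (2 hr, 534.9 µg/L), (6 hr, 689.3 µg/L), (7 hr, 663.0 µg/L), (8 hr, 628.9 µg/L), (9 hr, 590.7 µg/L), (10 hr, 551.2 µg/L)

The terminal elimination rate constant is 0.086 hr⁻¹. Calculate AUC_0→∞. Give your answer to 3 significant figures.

AUC = 11900 µg/L·hr

Trapezoidal AUC_0→10:
  [0→2]: (0.0+534.9)/2 × 2 = 534.9
  [2→6]: (534.9+689.3)/2 × 4 = 2448.4
  [6→7]: (689.3+663.0)/2 × 1 = 676.15
  [7→8]: (663.0+628.9)/2 × 1 = 645.95
  [8→9]: (628.9+590.7)/2 × 1 = 609.8
  [9→10]: (590.7+551.2)/2 × 1 = 570.95
  Sum = 5486.15 µg/L·hr
Extrapolated tail: C_last / k_e = 551.2 / 0.086 = 6409.302
AUC_0→∞ = 5486.15 + 6409.302 = 11895.452 µg/L·hr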